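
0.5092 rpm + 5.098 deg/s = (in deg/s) 8.153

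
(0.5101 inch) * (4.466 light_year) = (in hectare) 5.474e+10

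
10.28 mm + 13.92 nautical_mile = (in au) 1.723e-07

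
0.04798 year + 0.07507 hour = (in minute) 2.522e+04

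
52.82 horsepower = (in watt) 3.939e+04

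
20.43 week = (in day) 143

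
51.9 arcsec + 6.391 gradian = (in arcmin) 346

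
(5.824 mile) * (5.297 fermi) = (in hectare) 4.965e-15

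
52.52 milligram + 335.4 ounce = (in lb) 20.96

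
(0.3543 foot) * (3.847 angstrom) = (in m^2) 4.154e-11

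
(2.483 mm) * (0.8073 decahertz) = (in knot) 0.03896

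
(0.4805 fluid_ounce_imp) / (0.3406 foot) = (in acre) 3.25e-08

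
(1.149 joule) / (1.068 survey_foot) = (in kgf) 0.3599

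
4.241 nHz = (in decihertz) 4.241e-08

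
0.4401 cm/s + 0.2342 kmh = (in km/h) 0.25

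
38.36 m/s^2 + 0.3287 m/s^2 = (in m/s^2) 38.69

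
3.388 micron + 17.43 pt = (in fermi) 6.152e+12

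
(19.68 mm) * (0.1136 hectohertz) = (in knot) 0.4346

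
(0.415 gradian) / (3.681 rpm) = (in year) 5.362e-10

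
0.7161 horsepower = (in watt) 534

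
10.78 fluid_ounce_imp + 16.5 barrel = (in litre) 2624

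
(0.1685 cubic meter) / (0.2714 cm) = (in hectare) 0.006209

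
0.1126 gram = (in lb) 0.0002482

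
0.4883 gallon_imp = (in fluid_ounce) 75.06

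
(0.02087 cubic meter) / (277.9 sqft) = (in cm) 0.08084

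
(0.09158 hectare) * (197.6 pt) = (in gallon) 1.686e+04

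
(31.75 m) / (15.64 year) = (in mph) 1.44e-07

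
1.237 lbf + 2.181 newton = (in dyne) 7.683e+05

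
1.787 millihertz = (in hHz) 1.787e-05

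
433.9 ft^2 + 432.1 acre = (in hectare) 174.9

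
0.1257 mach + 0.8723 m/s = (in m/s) 43.67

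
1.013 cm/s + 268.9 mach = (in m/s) 9.156e+04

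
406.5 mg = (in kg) 0.0004065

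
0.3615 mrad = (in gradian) 0.02301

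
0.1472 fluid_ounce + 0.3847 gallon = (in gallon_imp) 0.3213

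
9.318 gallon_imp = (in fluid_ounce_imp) 1491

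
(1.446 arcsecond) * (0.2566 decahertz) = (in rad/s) 1.799e-05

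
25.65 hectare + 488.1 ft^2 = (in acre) 63.39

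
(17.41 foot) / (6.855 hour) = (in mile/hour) 0.000481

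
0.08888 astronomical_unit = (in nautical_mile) 7.179e+06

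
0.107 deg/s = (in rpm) 0.01783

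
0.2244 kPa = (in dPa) 2244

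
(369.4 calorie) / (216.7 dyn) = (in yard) 7.8e+05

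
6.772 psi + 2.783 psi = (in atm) 0.6502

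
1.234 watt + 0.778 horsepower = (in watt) 581.4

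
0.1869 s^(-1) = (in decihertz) 1.869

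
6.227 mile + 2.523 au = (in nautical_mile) 2.038e+08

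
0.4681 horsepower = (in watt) 349.1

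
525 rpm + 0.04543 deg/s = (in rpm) 525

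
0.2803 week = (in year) 0.005376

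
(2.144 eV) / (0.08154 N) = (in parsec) 1.365e-34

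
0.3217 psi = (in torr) 16.64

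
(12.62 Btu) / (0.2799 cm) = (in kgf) 4.851e+05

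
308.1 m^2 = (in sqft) 3316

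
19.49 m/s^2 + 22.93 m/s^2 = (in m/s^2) 42.42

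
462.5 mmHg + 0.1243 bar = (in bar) 0.7409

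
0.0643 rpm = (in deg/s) 0.3858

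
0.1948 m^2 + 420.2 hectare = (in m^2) 4.202e+06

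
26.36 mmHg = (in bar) 0.03514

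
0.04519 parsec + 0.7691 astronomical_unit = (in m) 1.395e+15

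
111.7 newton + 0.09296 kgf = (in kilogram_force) 11.48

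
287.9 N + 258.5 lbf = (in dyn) 1.438e+08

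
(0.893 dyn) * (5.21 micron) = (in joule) 4.653e-11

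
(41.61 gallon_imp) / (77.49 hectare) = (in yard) 2.67e-07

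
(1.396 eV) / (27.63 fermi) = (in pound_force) 1.82e-06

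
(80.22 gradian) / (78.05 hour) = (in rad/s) 4.485e-06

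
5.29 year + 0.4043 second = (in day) 1931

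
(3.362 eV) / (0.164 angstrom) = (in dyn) 0.003284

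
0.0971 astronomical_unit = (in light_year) 1.535e-06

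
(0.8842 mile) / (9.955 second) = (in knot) 277.9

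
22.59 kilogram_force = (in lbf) 49.8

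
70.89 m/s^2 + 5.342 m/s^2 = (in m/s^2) 76.23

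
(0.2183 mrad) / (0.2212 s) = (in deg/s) 0.05654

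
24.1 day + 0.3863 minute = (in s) 2.082e+06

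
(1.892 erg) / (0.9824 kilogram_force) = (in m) 1.964e-08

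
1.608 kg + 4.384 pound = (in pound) 7.929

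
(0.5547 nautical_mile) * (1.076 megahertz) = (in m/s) 1.105e+09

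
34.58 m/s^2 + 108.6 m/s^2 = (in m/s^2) 143.2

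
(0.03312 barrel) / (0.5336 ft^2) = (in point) 301.1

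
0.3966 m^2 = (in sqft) 4.269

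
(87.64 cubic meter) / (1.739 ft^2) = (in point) 1.538e+06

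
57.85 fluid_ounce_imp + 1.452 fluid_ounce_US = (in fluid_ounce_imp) 59.36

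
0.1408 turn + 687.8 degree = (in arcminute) 4.431e+04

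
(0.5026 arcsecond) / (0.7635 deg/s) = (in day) 2.116e-09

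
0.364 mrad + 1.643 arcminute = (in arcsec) 173.7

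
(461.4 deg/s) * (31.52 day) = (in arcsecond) 4.524e+12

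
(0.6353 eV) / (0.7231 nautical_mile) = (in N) 7.601e-23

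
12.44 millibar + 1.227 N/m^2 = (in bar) 0.01245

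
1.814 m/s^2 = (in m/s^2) 1.814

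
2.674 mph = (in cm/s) 119.5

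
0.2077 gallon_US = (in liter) 0.7862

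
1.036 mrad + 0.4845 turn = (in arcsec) 6.281e+05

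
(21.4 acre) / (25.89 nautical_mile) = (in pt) 5120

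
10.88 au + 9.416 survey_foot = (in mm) 1.628e+15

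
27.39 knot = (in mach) 0.04138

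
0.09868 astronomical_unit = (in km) 1.476e+07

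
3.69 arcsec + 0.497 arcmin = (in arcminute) 0.5585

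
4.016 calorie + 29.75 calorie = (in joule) 141.3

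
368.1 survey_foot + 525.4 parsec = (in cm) 1.621e+21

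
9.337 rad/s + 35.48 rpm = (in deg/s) 747.9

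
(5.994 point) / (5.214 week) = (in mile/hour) 1.5e-09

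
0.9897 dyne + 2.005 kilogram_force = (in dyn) 1.966e+06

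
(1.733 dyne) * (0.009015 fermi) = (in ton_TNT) 3.734e-32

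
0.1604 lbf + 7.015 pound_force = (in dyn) 3.192e+06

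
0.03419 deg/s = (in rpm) 0.005698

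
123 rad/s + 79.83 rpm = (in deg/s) 7526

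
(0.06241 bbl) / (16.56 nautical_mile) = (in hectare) 3.235e-11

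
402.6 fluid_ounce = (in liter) 11.91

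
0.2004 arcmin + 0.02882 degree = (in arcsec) 115.8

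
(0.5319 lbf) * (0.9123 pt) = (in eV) 4.753e+15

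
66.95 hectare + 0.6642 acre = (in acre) 166.1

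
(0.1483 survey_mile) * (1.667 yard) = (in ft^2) 3916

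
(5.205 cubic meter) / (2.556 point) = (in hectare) 0.5772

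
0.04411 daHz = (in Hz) 0.4411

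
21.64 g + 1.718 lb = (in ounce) 28.25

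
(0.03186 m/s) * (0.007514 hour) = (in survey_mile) 0.0005355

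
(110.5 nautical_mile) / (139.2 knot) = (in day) 0.03308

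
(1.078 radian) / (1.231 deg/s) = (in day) 0.0005807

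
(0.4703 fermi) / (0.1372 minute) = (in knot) 1.111e-16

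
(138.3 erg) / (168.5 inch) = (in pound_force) 7.264e-07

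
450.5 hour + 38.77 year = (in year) 38.82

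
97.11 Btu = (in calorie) 2.449e+04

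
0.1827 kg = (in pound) 0.4028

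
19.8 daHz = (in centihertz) 1.98e+04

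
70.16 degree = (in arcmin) 4210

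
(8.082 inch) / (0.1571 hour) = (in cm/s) 0.0363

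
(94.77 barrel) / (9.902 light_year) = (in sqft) 1.731e-15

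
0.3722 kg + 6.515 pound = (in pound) 7.336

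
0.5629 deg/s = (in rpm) 0.09382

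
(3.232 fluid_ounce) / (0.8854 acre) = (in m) 2.668e-08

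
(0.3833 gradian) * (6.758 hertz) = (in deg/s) 2.331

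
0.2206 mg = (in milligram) 0.2206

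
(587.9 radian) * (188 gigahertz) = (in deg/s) 6.333e+15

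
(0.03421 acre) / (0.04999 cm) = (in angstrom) 2.769e+15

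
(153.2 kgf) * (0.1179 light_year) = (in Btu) 1.588e+15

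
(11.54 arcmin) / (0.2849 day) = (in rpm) 1.302e-06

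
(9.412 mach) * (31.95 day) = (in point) 2.508e+13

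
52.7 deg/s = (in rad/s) 0.9198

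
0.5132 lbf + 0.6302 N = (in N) 2.913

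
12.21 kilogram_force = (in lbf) 26.92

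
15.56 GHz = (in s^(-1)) 1.556e+10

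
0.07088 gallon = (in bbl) 0.001688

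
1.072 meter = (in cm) 107.2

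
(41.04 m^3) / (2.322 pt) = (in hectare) 5.01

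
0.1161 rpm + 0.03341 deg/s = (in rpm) 0.1217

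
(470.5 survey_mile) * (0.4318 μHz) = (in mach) 0.0009602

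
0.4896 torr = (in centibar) 0.06527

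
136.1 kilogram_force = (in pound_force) 300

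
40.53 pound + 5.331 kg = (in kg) 23.72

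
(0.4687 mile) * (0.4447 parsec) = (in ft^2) 1.114e+20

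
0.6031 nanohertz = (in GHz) 6.031e-19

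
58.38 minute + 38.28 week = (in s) 2.316e+07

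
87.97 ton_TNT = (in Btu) 3.489e+08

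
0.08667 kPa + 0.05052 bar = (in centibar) 5.139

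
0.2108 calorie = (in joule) 0.882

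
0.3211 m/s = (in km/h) 1.156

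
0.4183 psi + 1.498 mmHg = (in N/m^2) 3084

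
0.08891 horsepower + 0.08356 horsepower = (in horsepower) 0.1725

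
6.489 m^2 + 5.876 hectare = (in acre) 14.52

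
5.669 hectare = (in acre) 14.01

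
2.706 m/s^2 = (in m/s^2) 2.706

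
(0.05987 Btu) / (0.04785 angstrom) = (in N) 1.32e+13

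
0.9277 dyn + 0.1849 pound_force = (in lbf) 0.1849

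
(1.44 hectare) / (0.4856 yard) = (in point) 9.193e+07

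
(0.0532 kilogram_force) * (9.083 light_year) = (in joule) 4.483e+16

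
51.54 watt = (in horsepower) 0.06912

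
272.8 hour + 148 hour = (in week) 2.505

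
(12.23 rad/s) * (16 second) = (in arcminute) 6.727e+05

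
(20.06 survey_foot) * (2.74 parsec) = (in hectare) 5.169e+13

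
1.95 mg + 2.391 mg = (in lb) 9.57e-06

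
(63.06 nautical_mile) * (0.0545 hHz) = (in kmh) 2.291e+06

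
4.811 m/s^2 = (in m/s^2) 4.811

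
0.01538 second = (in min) 0.0002563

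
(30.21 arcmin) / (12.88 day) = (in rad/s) 7.897e-09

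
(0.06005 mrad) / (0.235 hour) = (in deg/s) 4.067e-06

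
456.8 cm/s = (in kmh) 16.44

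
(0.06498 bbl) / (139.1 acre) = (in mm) 1.835e-05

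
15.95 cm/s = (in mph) 0.3568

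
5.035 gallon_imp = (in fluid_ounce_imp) 805.6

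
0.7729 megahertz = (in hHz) 7729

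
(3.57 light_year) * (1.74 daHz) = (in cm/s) 5.877e+19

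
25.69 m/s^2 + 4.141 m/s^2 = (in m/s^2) 29.83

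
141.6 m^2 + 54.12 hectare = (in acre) 133.8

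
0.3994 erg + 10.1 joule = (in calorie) 2.414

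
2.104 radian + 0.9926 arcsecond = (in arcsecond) 4.34e+05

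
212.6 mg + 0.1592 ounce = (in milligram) 4726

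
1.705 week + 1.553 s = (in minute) 1.719e+04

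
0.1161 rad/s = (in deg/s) 6.652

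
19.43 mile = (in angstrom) 3.127e+14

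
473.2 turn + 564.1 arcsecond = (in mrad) 2.973e+06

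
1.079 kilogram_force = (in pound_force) 2.379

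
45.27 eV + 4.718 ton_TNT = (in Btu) 1.871e+07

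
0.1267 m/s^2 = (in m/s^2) 0.1267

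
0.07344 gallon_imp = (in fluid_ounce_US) 11.29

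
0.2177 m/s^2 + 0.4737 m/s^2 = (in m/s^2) 0.6914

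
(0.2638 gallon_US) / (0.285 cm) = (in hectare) 3.504e-05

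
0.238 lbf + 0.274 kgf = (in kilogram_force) 0.382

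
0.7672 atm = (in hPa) 777.4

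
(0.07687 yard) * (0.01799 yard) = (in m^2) 0.001156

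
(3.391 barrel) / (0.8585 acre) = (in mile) 9.642e-08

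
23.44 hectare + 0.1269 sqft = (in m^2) 2.344e+05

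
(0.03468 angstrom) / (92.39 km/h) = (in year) 4.285e-21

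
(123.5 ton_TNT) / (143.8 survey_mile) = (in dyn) 2.233e+11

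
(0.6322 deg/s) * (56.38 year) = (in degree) 1.124e+09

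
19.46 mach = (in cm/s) 6.626e+05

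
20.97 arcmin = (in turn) 0.0009708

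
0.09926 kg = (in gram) 99.26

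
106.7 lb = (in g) 4.84e+04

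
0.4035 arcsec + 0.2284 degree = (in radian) 0.003988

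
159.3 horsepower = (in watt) 1.188e+05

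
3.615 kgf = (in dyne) 3.545e+06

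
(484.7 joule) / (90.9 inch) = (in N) 209.9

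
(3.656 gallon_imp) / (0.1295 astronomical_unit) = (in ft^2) 9.235e-12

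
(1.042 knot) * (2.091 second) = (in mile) 0.0006965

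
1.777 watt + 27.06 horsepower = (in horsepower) 27.06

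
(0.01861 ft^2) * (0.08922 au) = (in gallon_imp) 5.076e+09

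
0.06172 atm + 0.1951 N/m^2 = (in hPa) 62.54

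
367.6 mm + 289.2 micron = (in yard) 0.4023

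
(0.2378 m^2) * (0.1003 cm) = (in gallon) 0.06301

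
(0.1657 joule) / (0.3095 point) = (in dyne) 1.518e+08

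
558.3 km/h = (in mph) 346.9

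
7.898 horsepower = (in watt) 5890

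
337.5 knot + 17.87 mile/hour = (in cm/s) 1.816e+04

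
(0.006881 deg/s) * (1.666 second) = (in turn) 3.184e-05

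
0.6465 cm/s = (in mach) 1.899e-05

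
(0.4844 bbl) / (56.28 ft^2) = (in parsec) 4.773e-19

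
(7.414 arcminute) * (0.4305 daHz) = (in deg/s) 0.532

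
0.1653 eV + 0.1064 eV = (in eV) 0.2717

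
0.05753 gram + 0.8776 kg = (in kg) 0.8777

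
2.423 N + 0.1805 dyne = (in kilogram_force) 0.2471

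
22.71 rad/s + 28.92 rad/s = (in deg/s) 2958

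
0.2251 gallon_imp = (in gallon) 0.2703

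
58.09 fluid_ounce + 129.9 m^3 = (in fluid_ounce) 4.392e+06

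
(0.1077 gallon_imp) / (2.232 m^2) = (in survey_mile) 1.363e-07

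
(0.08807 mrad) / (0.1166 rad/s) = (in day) 8.742e-09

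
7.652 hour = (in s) 2.755e+04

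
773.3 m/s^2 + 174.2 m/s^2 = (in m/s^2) 947.5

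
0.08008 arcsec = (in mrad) 0.0003882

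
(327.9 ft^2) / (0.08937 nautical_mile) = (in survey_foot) 0.6038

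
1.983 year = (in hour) 1.737e+04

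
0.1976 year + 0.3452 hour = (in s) 6.233e+06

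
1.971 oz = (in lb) 0.1232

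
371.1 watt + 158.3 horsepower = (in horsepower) 158.8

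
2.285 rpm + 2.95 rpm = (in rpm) 5.235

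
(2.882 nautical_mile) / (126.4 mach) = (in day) 1.435e-06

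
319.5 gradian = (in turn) 0.7988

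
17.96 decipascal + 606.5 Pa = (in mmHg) 4.563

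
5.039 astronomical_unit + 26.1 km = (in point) 2.137e+15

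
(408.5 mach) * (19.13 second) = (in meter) 2.661e+06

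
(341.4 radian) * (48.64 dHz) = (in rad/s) 1661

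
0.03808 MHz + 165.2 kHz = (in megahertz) 0.2033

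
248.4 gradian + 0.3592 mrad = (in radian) 3.902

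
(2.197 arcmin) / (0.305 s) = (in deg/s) 0.1201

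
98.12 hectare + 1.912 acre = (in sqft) 1.064e+07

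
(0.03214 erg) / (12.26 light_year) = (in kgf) 2.826e-27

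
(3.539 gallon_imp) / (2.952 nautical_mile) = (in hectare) 2.943e-10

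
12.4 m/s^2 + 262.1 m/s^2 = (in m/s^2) 274.5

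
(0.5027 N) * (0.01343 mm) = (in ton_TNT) 1.614e-15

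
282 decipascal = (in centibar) 0.0282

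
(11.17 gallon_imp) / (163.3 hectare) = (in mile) 1.932e-11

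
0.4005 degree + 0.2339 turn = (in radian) 1.477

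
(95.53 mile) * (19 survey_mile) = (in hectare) 4.701e+05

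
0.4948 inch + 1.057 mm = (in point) 38.62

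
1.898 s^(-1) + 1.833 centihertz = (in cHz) 191.6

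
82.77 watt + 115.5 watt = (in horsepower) 0.2659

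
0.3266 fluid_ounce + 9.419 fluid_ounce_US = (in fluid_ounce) 9.746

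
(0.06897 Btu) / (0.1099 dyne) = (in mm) 6.621e+10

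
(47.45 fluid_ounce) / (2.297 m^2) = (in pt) 1.732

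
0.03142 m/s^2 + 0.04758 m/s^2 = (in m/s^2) 0.079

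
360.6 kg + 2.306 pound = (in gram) 3.616e+05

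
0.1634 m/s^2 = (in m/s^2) 0.1634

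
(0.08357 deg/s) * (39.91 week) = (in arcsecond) 7.262e+09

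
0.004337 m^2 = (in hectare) 4.337e-07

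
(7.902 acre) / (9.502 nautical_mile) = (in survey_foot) 5.962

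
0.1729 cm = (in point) 4.901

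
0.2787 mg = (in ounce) 9.831e-06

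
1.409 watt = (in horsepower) 0.00189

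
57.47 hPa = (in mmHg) 43.11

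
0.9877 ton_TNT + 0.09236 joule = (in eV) 2.579e+28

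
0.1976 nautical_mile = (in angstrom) 3.66e+12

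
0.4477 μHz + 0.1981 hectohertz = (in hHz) 0.1981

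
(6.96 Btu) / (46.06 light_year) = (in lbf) 3.788e-15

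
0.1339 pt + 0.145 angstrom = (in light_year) 4.993e-21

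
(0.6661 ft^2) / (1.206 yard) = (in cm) 5.612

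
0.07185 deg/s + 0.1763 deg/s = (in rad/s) 0.004331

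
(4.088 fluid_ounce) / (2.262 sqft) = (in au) 3.846e-15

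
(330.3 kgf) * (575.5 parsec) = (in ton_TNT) 1.375e+13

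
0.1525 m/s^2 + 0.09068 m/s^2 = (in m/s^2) 0.2432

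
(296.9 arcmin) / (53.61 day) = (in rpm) 1.781e-07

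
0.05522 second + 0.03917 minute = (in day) 2.784e-05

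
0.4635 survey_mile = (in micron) 7.459e+08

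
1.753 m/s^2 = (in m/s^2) 1.753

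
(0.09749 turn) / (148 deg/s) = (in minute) 0.003952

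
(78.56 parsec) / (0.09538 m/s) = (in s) 2.542e+19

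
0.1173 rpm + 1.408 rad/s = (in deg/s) 81.38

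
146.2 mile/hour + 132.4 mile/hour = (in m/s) 124.5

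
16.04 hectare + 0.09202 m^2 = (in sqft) 1.727e+06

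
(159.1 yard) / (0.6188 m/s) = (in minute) 3.918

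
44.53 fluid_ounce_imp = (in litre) 1.265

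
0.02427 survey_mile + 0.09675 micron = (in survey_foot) 128.1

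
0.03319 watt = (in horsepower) 4.451e-05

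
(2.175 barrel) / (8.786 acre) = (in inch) 0.0003829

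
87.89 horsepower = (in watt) 6.554e+04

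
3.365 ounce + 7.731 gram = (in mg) 1.031e+05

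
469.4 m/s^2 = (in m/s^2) 469.4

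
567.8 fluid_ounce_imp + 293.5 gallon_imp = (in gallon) 356.7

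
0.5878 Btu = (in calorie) 148.2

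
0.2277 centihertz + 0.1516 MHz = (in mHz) 1.516e+08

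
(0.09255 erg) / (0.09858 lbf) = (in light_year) 2.231e-24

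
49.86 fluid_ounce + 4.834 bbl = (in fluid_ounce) 2.604e+04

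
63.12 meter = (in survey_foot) 207.1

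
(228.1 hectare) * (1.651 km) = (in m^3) 3.766e+09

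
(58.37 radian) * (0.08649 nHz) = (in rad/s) 5.048e-09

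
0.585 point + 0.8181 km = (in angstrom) 8.181e+12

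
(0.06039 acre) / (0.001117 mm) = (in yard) 2.393e+08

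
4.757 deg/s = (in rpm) 0.7928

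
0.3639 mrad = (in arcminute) 1.251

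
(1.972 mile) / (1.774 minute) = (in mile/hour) 66.7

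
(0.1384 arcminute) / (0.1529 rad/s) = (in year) 8.349e-12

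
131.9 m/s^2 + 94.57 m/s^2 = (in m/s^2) 226.5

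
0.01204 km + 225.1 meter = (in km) 0.2371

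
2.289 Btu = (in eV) 1.507e+22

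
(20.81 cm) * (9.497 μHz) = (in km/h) 7.115e-06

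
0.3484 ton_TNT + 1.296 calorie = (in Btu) 1.382e+06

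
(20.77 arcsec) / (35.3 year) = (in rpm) 8.638e-13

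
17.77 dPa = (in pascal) 1.777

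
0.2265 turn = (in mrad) 1423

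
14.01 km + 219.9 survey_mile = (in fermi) 3.679e+20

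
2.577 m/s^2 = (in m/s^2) 2.577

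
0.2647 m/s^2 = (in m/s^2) 0.2647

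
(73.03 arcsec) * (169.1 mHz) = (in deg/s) 0.00343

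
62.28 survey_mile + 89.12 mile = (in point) 6.907e+08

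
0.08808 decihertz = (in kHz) 8.808e-06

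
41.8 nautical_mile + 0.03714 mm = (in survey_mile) 48.1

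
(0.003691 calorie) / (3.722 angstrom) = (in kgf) 4.231e+06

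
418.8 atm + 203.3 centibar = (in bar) 426.4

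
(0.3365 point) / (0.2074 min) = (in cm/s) 0.000954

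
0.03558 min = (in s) 2.135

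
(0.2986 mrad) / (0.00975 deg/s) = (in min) 0.02925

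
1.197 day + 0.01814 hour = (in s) 1.035e+05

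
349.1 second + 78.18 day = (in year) 0.2142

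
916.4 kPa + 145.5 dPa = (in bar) 9.164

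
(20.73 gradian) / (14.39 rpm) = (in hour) 6.002e-05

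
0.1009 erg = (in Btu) 9.563e-12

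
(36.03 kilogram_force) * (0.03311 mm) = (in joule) 0.0117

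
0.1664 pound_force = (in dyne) 7.402e+04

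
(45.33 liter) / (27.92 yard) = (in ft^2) 0.01911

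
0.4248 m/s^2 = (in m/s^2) 0.4248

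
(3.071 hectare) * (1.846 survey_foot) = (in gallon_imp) 3.801e+06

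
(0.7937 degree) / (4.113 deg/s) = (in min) 0.003216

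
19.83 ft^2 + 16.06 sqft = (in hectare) 0.0003334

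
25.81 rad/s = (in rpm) 246.5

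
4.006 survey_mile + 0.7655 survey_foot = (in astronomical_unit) 4.31e-08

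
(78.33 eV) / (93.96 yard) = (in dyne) 1.461e-14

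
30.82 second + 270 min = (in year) 0.0005147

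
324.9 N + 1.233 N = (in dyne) 3.261e+07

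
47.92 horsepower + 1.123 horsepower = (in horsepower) 49.04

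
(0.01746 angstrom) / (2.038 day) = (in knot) 1.927e-17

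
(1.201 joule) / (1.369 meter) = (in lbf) 0.1972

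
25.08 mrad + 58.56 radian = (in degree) 3357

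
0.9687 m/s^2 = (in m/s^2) 0.9687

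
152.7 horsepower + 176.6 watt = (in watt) 1.14e+05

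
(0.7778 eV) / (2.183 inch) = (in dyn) 2.247e-13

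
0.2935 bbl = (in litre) 46.66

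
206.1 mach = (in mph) 1.57e+05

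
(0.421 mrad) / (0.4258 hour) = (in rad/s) 2.746e-07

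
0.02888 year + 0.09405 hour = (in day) 10.55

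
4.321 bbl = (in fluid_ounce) 2.323e+04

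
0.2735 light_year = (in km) 2.588e+12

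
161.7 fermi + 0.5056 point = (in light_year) 1.885e-20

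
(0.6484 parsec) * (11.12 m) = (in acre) 5.498e+13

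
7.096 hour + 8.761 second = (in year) 0.0008103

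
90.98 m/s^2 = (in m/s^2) 90.98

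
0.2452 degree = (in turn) 0.0006811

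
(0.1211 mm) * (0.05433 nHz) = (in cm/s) 6.579e-13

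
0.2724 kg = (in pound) 0.6005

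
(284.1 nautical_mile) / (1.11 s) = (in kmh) 1.706e+06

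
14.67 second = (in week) 2.426e-05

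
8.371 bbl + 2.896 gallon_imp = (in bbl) 8.454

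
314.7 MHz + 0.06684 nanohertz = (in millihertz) 3.147e+11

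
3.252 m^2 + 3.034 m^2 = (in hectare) 0.0006286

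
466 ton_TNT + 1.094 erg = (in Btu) 1.848e+09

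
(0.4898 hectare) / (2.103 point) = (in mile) 4102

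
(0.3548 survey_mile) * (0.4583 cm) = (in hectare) 0.0002617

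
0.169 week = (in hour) 28.39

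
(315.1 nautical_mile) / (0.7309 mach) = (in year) 7.435e-05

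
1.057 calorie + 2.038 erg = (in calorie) 1.057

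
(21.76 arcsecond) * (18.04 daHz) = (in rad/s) 0.01903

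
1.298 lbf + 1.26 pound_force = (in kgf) 1.16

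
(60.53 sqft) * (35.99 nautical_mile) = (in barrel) 2.358e+06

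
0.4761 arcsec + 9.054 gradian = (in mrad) 142.2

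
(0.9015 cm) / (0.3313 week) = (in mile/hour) 1.006e-07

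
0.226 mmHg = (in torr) 0.226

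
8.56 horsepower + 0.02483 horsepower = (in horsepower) 8.585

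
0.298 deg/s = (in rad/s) 0.005201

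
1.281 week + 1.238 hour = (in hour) 216.4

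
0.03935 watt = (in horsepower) 5.277e-05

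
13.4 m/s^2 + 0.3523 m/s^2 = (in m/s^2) 13.75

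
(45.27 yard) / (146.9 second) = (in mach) 0.0008276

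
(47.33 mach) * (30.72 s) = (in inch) 1.949e+07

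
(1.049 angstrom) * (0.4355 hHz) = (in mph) 1.022e-08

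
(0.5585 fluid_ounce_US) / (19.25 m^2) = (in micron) 0.858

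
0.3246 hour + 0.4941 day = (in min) 731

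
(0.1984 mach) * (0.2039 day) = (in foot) 3.905e+06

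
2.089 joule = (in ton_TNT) 4.993e-10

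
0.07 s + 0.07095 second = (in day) 1.631e-06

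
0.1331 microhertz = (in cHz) 1.331e-05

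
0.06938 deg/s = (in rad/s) 0.001211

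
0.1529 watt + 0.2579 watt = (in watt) 0.4108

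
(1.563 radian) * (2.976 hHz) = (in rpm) 4442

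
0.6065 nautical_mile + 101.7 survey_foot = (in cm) 1.154e+05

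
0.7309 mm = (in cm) 0.07309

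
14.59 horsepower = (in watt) 1.088e+04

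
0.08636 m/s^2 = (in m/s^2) 0.08636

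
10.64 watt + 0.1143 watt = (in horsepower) 0.01442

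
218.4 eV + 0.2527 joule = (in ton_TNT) 6.04e-11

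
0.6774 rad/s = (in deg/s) 38.81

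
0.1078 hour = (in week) 0.0006417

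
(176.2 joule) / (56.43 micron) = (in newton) 3.122e+06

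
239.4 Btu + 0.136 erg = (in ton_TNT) 6.037e-05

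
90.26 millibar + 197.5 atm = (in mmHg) 1.502e+05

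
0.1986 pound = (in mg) 9.008e+04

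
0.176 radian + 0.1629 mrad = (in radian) 0.1762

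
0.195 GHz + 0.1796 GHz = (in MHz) 374.6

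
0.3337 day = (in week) 0.04767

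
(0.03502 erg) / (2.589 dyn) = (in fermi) 1.353e+11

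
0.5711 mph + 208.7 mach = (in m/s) 7.106e+04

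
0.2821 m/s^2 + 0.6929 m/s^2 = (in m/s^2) 0.975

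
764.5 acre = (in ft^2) 3.33e+07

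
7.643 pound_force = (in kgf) 3.467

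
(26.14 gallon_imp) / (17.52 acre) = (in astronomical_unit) 1.12e-17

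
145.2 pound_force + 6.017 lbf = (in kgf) 68.59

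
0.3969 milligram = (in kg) 3.969e-07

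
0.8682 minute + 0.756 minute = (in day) 0.001128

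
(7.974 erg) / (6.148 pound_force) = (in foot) 9.566e-08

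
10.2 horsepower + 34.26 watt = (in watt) 7640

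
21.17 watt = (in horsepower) 0.02839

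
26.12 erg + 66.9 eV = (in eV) 1.63e+13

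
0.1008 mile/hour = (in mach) 0.0001323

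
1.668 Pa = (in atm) 1.646e-05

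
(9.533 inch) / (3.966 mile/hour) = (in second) 0.1366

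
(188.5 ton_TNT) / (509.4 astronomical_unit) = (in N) 0.01035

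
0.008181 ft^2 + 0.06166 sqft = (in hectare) 6.488e-07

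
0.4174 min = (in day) 0.0002899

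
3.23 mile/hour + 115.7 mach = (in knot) 7.658e+04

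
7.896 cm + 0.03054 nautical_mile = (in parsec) 1.836e-15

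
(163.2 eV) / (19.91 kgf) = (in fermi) 0.0001339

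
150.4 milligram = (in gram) 0.1504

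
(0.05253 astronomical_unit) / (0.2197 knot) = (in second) 6.953e+10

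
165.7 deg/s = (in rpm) 27.62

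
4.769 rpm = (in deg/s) 28.61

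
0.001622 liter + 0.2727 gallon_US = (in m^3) 0.001034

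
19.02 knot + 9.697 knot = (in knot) 28.72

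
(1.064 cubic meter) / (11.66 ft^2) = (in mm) 982.2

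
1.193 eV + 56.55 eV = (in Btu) 8.769e-21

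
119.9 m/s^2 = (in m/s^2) 119.9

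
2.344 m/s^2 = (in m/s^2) 2.344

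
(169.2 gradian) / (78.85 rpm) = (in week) 5.322e-07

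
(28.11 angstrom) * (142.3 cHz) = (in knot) 7.775e-09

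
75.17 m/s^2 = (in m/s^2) 75.17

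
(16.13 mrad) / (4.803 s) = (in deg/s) 0.1924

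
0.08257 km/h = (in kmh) 0.08257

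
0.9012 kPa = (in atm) 0.008894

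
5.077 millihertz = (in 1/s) 0.005077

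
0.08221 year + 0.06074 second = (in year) 0.08221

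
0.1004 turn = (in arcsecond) 1.301e+05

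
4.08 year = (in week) 212.7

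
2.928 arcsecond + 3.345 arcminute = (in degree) 0.05656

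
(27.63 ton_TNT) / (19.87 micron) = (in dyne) 5.818e+20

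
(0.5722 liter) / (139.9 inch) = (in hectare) 1.61e-08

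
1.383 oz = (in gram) 39.21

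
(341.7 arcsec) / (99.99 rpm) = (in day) 1.831e-09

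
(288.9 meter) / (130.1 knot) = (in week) 7.137e-06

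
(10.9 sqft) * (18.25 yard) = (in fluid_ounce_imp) 5.948e+05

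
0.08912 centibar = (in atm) 0.0008795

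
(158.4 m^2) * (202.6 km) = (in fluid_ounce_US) 1.085e+12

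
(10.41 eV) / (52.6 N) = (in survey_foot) 1.04e-19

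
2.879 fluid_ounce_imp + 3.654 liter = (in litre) 3.736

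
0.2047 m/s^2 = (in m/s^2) 0.2047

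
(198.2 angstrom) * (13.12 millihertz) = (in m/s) 2.6e-10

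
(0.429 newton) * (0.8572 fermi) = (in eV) 2295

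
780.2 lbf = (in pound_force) 780.2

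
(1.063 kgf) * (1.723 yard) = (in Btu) 0.01557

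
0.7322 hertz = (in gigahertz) 7.322e-10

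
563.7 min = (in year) 0.001072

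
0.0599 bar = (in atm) 0.05912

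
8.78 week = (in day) 61.46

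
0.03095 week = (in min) 312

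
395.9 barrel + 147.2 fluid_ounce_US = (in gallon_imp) 1.385e+04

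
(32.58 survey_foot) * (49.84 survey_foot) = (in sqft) 1624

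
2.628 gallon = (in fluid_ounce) 336.4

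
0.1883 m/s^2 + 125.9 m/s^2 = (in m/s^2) 126.1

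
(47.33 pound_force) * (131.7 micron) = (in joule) 0.02773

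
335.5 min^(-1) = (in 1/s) 5.592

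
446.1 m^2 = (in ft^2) 4802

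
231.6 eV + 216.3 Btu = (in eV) 1.424e+24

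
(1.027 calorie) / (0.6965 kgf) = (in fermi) 6.291e+14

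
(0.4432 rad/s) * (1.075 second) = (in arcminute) 1638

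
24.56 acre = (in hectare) 9.939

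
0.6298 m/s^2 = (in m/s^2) 0.6298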